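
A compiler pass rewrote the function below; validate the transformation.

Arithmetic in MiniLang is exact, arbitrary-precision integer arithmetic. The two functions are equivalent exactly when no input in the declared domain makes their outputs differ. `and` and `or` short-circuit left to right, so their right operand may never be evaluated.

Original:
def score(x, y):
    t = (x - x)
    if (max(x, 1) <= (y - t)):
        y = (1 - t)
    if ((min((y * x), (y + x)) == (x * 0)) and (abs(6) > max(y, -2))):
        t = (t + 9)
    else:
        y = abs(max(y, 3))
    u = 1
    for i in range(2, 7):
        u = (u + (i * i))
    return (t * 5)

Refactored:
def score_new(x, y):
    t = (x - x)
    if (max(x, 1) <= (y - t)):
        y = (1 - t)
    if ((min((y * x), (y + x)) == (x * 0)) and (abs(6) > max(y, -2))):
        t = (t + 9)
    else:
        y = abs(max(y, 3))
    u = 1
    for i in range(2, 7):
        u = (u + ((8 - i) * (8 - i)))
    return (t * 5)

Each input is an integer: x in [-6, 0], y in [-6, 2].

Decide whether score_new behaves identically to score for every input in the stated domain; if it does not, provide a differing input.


The two are interchangeable: constant usage differs, and arithmetic usage differs, and every declared input agrees.
Spot check at x=-5, y=-3 — score: t=0, then (max(x, 1) <= (y - t)) is false, then ((min((y * x), (y + x)) == (x * 0)) and (abs(6) > max(y, -2))) is false, then y=3, then u=1, then (i=2), then u=5, then (i=3), then u=14, then (i=4), then u=30, then (i=5), then u=55, then (i=6), then u=91, then returns 0. score_new: t=0, then (max(x, 1) <= (y - t)) is false, then ((min((y * x), (y + x)) == (x * 0)) and (abs(6) > max(y, -2))) is false, then y=3, then u=1, then (i=2), then u=37, then (i=3), then u=62, then (i=4), then u=78, then (i=5), then u=87, then (i=6), then u=91, then returns 0. Both give 0.
Across all 63 domain points the two functions coincide.
verdict: equivalent


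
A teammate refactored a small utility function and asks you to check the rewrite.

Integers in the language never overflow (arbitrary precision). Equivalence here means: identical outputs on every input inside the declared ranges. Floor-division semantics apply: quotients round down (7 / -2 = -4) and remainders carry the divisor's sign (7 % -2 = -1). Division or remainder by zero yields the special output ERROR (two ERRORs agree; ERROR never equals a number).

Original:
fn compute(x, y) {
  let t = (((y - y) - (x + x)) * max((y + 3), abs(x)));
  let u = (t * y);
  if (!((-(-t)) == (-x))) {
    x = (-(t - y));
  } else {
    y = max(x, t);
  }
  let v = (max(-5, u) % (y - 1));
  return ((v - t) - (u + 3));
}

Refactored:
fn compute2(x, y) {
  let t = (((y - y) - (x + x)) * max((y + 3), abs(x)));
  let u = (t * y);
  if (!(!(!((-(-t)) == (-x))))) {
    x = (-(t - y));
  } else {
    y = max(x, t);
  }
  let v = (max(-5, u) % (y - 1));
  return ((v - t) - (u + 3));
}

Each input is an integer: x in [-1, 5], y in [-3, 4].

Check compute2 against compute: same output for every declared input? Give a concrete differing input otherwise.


Side by side, the visible changes include: boolean connective usage differs.
As a probe, take x=5, y=-2: compute runs t = -50; u = 100; (!((-(-t)) == (-x))) -> true; x = 48; v = -2; return -55; compute2 runs t = -50; u = 100; (!(!(!((-(-t)) == (-x))))) -> true; x = 48; v = -2; return -55; both end at -55.
Every one of the 56 inputs gives matching results.
verdict: equivalent


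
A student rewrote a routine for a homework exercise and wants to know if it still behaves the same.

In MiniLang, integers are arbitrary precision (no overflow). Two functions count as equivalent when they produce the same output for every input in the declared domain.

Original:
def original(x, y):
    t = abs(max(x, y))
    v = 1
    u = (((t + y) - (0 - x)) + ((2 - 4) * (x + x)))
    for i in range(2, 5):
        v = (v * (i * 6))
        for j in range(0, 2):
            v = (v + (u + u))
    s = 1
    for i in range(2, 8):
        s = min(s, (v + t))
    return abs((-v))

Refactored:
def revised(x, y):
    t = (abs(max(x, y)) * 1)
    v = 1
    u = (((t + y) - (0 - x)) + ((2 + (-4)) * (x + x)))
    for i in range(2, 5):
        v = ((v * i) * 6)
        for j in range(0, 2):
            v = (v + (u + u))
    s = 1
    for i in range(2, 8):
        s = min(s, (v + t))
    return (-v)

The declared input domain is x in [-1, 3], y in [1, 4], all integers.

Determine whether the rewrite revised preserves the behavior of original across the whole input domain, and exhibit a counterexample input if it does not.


Try x=-1, y=1.
original: t = 1; v = 1; u = 5; [i=2]; v = 12; [j=0]; v = 22; [j=1]; v = 32; [i=3]; v = 576; [j=0]; v = 586; [j=1]; v = 596; [i=4]; v = 14304; [j=0]; v = 14314; [j=1]; v = 14324; s = 1; [i=2]; s = 1; [i=3]; s = 1; [i=4]; s = 1; [i=5]; s = 1; [i=6]; s = 1; [i=7]; s = 1; return 14324
revised: t = 1; v = 1; u = 5; [i=2]; v = 12; [j=0]; v = 22; [j=1]; v = 32; [i=3]; v = 576; [j=0]; v = 586; [j=1]; v = 596; [i=4]; v = 14304; [j=0]; v = 14314; [j=1]; v = 14324; s = 1; [i=2]; s = 1; [i=3]; s = 1; [i=4]; s = 1; [i=5]; s = 1; [i=6]; s = 1; [i=7]; s = 1; return -14324
14324 vs -14324 — the two versions disagree here.
verdict: not equivalent; witness: x=-1, y=1


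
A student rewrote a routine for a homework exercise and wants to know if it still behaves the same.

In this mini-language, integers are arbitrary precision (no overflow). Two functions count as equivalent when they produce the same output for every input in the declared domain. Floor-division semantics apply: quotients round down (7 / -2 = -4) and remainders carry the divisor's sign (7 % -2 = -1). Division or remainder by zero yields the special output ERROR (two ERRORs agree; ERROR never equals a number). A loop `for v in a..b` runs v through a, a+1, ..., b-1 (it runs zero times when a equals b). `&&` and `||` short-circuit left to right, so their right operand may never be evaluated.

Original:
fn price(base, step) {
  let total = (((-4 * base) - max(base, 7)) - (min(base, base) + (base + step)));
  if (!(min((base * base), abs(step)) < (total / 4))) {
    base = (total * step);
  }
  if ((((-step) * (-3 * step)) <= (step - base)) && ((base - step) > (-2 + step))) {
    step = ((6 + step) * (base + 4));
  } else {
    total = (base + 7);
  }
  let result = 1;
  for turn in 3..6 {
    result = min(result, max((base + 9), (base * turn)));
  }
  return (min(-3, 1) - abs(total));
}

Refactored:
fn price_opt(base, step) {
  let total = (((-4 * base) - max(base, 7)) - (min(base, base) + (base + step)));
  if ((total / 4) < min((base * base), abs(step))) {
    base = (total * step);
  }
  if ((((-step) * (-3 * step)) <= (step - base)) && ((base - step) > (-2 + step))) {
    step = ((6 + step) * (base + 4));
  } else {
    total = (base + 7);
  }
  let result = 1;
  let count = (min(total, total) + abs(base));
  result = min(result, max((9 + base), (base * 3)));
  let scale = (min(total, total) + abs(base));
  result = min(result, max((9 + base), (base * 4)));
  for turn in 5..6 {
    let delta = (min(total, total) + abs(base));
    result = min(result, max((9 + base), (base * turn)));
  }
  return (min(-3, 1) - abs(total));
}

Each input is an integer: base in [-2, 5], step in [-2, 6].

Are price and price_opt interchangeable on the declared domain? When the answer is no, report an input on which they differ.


Run the pair on base=-2, step=-1.
price: total = 6; (!(min((base * base), abs(step)) < (total / 4))) -> true; base = -6; ((((-step) * (-3 * step)) <= (step - base)) && ((base - step) > (-2 + step))) -> false; total = 1; result = 1; [turn=3]; result = 1; [turn=4]; result = 1; [turn=5]; result = 1; return -4
price_opt: total = 6; ((total / 4) < min((base * base), abs(step))) -> false; ((((-step) * (-3 * step)) <= (step - base)) && ((base - step) > (-2 + step))) -> false; total = 5; result = 1; count = 7; result = 1; scale = 7; result = 1; [turn=5]; delta = 7; result = 1; return -8
-4 and -8 differ, so these are not the same function on this domain.
verdict: not equivalent; witness: base=-2, step=-1


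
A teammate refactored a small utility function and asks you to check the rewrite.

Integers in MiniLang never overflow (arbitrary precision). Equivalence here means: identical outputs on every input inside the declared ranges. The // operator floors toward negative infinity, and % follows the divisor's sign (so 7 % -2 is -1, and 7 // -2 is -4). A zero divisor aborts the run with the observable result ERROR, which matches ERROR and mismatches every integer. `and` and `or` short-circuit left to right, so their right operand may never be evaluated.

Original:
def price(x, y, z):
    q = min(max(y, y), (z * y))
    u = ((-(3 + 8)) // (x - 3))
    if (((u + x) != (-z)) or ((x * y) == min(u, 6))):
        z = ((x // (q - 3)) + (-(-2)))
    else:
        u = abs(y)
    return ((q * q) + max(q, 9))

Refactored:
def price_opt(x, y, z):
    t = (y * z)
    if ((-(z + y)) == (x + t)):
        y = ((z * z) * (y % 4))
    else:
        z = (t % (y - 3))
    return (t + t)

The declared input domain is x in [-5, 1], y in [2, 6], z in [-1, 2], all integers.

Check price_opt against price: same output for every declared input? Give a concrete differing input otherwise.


Take x=-5, y=2, z=-1.
price: q becomes -2; next u becomes 1; next (((u + x) != (-z)) or ((x * y) == min(u, 6))) evaluates to true; next z becomes 3; next final value 13
price_opt: t becomes -2; next ((-(z + y)) == (x + t)) evaluates to false; next z becomes 0; next final value -4
13 vs -4 — the two versions disagree here.
verdict: not equivalent; witness: x=-5, y=2, z=-1


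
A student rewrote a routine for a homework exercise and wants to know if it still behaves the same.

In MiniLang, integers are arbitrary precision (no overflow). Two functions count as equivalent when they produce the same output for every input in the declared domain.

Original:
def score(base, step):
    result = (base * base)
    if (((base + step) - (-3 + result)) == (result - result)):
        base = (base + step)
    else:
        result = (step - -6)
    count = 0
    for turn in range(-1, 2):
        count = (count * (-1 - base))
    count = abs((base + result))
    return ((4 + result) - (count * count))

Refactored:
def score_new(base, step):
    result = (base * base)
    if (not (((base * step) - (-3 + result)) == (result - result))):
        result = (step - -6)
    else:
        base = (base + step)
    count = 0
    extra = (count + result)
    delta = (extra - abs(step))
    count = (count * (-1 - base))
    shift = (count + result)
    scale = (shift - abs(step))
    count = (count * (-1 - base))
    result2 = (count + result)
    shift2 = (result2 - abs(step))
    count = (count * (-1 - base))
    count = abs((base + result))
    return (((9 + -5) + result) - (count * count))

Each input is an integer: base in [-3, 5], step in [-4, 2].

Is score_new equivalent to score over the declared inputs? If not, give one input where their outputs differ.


Run the pair on base=-3, step=-2.
score: result=9, then (((base + step) - (-3 + result)) == (result - result)) is false, then result=4, then count=0, then (turn=-1), then count=0, then (turn=0), then count=0, then (turn=1), then count=0, then count=1, then returns 7
score_new: result=9, then (not (((base * step) - (-3 + result)) == (result - result))) is false, then base=-5, then count=0, then extra=9, then delta=7, then count=0, then shift=9, then scale=7, then count=0, then result2=9, then shift2=7, then count=0, then count=4, then returns -3
7 against -3: the behavior changed.
verdict: not equivalent; witness: base=-3, step=-2


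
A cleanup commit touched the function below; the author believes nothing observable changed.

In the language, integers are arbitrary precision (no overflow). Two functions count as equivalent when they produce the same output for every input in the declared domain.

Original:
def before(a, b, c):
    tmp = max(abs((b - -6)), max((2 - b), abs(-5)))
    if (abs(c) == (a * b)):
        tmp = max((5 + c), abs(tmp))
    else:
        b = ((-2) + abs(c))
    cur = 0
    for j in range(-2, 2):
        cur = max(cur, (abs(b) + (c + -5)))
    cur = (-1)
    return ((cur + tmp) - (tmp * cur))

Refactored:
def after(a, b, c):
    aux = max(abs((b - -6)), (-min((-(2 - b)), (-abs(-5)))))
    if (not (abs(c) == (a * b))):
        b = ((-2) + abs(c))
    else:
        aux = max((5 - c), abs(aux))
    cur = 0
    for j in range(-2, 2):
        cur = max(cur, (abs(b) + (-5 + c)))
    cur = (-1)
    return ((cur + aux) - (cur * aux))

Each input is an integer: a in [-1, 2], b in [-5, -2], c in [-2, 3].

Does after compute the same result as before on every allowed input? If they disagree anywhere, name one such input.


Input a=-1, b=-3, c=3: 15 from before versus 9 from after.
verdict: not equivalent; witness: a=-1, b=-3, c=3


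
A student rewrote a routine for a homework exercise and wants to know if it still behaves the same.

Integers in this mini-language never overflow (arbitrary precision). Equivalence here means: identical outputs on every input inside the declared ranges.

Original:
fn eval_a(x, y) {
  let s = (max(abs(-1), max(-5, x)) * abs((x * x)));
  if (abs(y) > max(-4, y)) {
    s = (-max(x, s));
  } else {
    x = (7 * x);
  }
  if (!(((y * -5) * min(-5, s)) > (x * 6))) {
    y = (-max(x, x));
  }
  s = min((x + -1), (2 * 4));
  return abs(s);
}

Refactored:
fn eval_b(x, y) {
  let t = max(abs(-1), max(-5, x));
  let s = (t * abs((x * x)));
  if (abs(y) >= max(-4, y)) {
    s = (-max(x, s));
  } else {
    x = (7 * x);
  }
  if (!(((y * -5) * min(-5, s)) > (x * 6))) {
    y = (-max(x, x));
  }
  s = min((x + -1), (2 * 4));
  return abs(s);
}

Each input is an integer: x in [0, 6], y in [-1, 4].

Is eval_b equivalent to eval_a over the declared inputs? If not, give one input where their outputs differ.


Run the pair on x=1, y=0.
eval_a: s = 1; (abs(y) > max(-4, y)) -> false; x = 7; (!(((y * -5) * min(-5, s)) > (x * 6))) -> true; y = -7; s = 6; return 6
eval_b: t = 1; s = 1; (abs(y) >= max(-4, y)) -> true; s = -1; (!(((y * -5) * min(-5, s)) > (x * 6))) -> true; y = -1; s = 0; return 0
6 against 0: the behavior changed.
verdict: not equivalent; witness: x=1, y=0


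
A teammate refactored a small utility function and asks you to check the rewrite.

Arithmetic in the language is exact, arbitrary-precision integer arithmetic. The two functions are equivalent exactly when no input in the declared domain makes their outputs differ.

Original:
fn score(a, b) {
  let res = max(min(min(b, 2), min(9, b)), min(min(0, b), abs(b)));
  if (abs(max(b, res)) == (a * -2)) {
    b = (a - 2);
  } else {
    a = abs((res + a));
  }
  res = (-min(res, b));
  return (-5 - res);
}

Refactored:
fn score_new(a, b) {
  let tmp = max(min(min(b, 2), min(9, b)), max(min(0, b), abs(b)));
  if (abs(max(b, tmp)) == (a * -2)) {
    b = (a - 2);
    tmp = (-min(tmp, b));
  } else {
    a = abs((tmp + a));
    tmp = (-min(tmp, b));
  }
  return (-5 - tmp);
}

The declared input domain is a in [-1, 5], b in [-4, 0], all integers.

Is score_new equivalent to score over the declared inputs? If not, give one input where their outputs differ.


Equivalent. The edit looks behavioral (`min(min(0, b), abs(b))` became `max(min(0, b), abs(b))`), but over these ranges it never changes the outcome.
An exhaustive pass over the 35 declared inputs shows identical outputs.
Spot check at a=4, b=-3 — score: res = -3; (abs(max(b, res)) == (a * -2)) -> false; a = 1; res = 3; return -8. score_new: tmp = 3; (abs(max(b, tmp)) == (a * -2)) -> false; a = 7; tmp = 3; return -8. Both give -8.
verdict: equivalent


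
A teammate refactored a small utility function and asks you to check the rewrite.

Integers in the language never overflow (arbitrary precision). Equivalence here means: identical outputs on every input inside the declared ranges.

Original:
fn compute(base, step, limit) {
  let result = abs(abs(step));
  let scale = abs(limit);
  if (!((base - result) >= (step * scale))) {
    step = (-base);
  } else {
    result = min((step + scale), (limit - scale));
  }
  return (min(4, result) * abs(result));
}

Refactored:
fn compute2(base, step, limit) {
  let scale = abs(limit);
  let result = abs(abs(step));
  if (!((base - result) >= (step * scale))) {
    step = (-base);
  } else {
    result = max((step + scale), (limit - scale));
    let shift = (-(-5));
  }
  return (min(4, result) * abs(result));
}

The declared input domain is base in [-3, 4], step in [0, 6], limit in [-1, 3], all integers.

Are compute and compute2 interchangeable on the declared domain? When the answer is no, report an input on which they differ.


Run the pair on base=0, step=0, limit=-1.
compute: result=0, then scale=1, then (!((base - result) >= (step * scale))) is false, then result=-2, then returns -4
compute2: scale=1, then result=0, then (!((base - result) >= (step * scale))) is false, then result=1, then shift=5, then returns 1
-4 against 1: the behavior changed.
verdict: not equivalent; witness: base=0, step=0, limit=-1


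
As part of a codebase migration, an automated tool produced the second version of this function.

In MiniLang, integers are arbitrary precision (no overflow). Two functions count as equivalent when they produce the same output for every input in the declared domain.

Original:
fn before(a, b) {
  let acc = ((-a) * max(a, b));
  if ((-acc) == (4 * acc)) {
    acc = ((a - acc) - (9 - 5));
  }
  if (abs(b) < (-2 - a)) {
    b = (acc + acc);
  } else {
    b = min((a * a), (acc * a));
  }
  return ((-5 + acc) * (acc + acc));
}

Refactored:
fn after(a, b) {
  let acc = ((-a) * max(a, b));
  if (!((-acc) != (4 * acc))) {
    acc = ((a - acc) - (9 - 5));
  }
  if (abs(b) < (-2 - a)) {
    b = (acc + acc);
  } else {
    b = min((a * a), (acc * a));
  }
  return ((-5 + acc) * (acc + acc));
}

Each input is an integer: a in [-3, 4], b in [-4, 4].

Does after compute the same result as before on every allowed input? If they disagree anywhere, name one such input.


Comparing the listings, the differences include: boolean connective usage differs; and comparison usage differs.
Spot check at a=3, b=2 — before: acc = -9; ((-acc) == (4 * acc)) -> false; (abs(b) < (-2 - a)) -> false; b = -27; return 252. after: acc = -9; (!((-acc) != (4 * acc))) -> false; (abs(b) < (-2 - a)) -> false; b = -27; return 252. Both give 252.
Across all 72 domain points the two functions coincide.
verdict: equivalent


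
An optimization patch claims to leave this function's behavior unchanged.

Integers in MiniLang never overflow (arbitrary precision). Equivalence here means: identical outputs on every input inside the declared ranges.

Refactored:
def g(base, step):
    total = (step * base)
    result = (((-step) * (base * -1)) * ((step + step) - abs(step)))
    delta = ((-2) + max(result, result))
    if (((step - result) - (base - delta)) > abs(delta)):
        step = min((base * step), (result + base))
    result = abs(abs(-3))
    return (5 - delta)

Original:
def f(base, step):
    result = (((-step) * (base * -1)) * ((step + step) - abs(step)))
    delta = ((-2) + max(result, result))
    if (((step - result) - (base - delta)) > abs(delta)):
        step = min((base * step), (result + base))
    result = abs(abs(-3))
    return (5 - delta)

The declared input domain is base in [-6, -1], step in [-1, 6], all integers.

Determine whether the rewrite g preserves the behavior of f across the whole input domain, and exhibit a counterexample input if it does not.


Although statement counts differ, plus local variable names differ, plus arithmetic usage differs, 48/48 inputs agree.
verdict: equivalent


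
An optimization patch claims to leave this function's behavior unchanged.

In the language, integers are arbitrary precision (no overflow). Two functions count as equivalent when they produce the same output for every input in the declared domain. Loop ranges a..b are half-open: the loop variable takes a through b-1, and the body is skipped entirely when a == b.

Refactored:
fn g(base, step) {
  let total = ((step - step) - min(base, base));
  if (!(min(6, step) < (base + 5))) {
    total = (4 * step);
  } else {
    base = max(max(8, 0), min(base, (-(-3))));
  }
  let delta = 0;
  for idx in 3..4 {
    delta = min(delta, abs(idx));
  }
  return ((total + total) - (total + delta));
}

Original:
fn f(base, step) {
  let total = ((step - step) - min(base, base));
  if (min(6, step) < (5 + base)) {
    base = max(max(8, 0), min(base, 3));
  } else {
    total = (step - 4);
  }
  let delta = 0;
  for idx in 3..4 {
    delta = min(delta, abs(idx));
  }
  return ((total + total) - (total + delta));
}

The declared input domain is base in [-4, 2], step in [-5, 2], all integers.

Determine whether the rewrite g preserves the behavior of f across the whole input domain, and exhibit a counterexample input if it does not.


Evaluate both at base=-4, step=1.
f: total=4, then (min(6, step) < (5 + base)) is false, then total=-3, then delta=0, then (idx=3), then delta=0, then returns -3
g: total=4, then (!(min(6, step) < (base + 5))) is true, then total=4, then delta=0, then (idx=3), then delta=0, then returns 4
-3 != 4, so the rewrite changes behavior.
verdict: not equivalent; witness: base=-4, step=1


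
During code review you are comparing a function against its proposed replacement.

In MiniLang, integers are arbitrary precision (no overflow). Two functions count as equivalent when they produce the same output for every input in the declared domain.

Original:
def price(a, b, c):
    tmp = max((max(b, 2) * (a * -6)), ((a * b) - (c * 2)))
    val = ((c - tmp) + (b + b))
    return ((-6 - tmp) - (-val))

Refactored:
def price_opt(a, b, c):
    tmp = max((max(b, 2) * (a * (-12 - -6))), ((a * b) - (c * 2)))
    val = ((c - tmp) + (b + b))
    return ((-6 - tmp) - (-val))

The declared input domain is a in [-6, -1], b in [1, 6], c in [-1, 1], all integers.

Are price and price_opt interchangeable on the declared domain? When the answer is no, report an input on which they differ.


The two are interchangeable: arithmetic usage differs, and constant usage differs, and every declared input agrees.
One worked example (a=-3, b=3, c=1) — price: tmp := 54 | val := -47 | result -107; price_opt: tmp := 54 | val := -47 | result -107; agreement on -107.
An exhaustive pass over the 108 declared inputs shows identical outputs.
verdict: equivalent


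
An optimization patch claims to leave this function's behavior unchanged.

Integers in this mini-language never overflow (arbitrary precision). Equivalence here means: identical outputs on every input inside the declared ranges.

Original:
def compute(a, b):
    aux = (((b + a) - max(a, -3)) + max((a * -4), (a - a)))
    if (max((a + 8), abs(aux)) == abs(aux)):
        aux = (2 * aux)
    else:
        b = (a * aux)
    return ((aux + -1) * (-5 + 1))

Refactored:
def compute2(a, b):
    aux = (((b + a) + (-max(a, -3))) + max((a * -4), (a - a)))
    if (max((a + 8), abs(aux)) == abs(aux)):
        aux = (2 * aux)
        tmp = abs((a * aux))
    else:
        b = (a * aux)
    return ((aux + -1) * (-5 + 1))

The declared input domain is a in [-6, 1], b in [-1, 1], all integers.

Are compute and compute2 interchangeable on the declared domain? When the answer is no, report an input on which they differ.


Beyond behavior-preserving changes, the revision adds an assignment to `tmp` whose value nothing reads.
Spot check at a=-6, b=1 — compute: aux := 22 | (max((a + 8), abs(aux)) == abs(aux)): true | aux := 44 | result -172. compute2: aux := 22 | (max((a + 8), abs(aux)) == abs(aux)): true | aux := 44 | tmp := 264 | result -172. Both give -172.
Every one of the 24 inputs gives matching results.
verdict: equivalent


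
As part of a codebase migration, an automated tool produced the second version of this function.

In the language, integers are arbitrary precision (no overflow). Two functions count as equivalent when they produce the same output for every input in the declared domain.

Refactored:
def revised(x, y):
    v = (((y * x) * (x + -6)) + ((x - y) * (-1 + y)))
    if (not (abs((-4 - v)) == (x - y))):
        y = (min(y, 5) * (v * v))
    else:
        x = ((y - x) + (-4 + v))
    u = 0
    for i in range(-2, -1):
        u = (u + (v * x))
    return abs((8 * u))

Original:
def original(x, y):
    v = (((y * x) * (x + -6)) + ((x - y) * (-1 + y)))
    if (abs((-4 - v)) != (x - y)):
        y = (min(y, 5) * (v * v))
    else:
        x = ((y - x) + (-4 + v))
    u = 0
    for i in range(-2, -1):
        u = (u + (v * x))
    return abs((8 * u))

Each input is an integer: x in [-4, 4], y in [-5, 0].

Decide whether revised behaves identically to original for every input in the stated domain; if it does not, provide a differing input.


This is a faithful refactor — boolean connective usage differs, plus comparison usage differs, but the computed results match everywhere.
Tracing x=-1, y=0: original: v=1, then (abs((-4 - v)) != (x - y)) is true, then y=0, then u=0, then (i=-2), then u=-1, then returns 8 | revised: v=1, then (not (abs((-4 - v)) == (x - y))) is true, then y=0, then u=0, then (i=-2), then u=-1, then returns 8 — matching result 8.
Sweeping the whole domain (54 inputs) finds no disagreement.
verdict: equivalent


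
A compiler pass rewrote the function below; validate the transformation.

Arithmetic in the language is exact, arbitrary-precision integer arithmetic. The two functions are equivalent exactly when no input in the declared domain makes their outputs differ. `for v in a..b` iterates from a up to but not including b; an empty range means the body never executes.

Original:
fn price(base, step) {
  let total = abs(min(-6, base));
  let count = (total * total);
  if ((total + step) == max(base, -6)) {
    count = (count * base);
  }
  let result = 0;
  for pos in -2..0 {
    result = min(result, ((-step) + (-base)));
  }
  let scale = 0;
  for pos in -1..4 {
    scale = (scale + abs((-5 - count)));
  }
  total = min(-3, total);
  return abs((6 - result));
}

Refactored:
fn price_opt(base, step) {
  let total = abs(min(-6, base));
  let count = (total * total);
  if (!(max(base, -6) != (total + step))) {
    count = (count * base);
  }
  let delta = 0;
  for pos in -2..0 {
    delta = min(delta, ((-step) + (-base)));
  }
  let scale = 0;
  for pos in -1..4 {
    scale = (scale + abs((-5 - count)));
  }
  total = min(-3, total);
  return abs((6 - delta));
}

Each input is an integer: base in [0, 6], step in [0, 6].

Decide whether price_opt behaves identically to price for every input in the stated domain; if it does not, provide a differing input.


Behavior is preserved: although boolean connective usage differs, and local variable names differ, and comparison usage differs, the outputs never diverge.
Tracing base=2, step=0: price: total = 6; count = 36; ((total + step) == max(base, -6)) -> false; result = 0; [pos=-2]; result = -2; [pos=-1]; result = -2; scale = 0; [pos=-1]; scale = 41; [pos=0]; scale = 82; [pos=1]; scale = 123; [pos=2]; scale = 164; [pos=3]; scale = 205; total = -3; return 8 | price_opt: total = 6; count = 36; (!(max(base, -6) != (total + step))) -> false; delta = 0; [pos=-2]; delta = -2; [pos=-1]; delta = -2; scale = 0; [pos=-1]; scale = 41; [pos=0]; scale = 82; [pos=1]; scale = 123; [pos=2]; scale = 164; [pos=3]; scale = 205; total = -3; return 8 — matching result 8.
Sweeping the whole domain (49 inputs) finds no disagreement.
verdict: equivalent


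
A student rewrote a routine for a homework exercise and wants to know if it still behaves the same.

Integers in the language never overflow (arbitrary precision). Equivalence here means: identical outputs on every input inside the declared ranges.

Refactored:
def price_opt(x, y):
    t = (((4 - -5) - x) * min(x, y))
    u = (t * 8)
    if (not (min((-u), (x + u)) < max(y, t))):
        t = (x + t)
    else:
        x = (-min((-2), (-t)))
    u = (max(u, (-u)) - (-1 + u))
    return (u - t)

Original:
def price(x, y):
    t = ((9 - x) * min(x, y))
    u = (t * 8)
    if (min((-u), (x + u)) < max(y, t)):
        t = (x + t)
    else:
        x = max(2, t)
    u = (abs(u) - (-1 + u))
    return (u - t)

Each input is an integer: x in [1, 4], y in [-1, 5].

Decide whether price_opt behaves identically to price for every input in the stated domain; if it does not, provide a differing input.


At x=1, y=-1: price gives 136, price_opt gives 137.
verdict: not equivalent; witness: x=1, y=-1


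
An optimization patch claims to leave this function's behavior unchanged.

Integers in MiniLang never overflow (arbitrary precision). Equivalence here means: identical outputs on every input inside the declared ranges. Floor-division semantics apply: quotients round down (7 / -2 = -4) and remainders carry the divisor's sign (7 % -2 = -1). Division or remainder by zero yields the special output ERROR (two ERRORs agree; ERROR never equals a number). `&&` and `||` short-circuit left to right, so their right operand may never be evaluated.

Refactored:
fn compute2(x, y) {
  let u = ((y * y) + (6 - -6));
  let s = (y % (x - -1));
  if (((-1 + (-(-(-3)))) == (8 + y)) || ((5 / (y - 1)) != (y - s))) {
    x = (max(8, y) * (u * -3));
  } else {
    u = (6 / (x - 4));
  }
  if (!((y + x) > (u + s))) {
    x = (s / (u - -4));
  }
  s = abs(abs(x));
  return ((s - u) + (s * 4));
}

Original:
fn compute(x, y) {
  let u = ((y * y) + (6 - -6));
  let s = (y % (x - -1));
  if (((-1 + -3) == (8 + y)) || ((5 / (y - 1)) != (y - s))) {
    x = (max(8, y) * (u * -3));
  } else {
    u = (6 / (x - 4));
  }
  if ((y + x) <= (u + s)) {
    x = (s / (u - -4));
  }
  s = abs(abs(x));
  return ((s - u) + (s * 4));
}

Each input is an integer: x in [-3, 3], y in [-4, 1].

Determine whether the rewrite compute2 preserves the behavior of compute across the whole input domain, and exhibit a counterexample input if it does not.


Equivalent — the differences include comparison usage differs, and boolean connective usage differs, yet no declared input distinguishes the two.
One worked example (x=-2, y=-3) — compute: u = 21; s = 0; (((-1 + -3) == (8 + y)) || ((5 / (y - 1)) != (y - s))) -> true; x = -504; ((y + x) <= (u + s)) -> true; x = 0; s = 0; return -21; compute2: u = 21; s = 0; (((-1 + (-(-(-3)))) == (8 + y)) || ((5 / (y - 1)) != (y - s))) -> true; x = -504; (!((y + x) > (u + s))) -> true; x = 0; s = 0; return -21; agreement on -21.
Sweeping the whole domain (42 inputs) finds no disagreement.
verdict: equivalent


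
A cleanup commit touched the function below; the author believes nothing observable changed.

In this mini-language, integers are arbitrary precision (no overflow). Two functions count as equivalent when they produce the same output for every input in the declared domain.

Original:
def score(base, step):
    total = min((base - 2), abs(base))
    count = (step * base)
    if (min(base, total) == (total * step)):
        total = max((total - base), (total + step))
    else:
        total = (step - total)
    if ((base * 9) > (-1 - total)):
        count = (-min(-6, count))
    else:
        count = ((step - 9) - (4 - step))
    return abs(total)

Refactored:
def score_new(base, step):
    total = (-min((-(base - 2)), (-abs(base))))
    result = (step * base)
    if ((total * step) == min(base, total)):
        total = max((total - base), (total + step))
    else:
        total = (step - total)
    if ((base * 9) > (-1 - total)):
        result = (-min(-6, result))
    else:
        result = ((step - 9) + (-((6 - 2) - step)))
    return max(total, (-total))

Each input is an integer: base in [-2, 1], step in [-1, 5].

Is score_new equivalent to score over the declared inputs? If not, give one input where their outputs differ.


These are not equivalent — on base=-2, step=-1 the outputs split (3 vs 4).
score: total = -4; count = 2; (min(base, total) == (total * step)) -> false; total = 3; ((base * 9) > (-1 - total)) -> false; count = -15; return 3
score_new: total = 2; result = 2; ((total * step) == min(base, total)) -> true; total = 4; ((base * 9) > (-1 - total)) -> false; result = -15; return 4
verdict: not equivalent; witness: base=-2, step=-1


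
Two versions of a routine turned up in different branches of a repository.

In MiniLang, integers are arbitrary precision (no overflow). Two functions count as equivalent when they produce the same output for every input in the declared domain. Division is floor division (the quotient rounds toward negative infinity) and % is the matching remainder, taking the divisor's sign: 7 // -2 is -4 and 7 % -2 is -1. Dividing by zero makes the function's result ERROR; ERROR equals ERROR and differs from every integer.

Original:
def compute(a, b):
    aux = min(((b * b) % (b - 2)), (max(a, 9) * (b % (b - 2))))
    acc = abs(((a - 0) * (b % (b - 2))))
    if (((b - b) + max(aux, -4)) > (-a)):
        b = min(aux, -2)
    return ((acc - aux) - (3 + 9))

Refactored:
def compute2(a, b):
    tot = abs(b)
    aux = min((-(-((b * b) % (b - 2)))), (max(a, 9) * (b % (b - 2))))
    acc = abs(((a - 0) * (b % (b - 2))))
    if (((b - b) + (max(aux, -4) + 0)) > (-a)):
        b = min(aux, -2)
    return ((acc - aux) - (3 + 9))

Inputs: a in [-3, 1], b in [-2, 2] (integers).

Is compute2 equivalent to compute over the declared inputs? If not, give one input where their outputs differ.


This is a faithful refactor — local variable names differ, and min/max/abs usage differs, and constant usage differs, and statement counts differ, and arithmetic usage differs, but the computed results match everywhere.
One worked example (a=1, b=-2) — compute: aux = -18; acc = 2; (((b - b) + max(aux, -4)) > (-a)) -> false; return 8; compute2: tot = 2; aux = -18; acc = 2; (((b - b) + (max(aux, -4) + 0)) > (-a)) -> false; return 8; agreement on 8.
An exhaustive pass over the 25 declared inputs shows identical outputs.
verdict: equivalent


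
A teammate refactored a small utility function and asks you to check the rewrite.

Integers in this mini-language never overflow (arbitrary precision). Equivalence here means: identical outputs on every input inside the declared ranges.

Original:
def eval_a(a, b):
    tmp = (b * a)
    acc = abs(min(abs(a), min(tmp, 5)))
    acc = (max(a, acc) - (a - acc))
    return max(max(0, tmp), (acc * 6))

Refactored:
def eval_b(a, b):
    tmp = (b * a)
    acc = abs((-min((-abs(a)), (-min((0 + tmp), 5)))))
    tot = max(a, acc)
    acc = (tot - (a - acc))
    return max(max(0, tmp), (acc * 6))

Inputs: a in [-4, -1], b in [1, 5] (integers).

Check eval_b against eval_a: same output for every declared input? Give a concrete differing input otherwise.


There is a counterexample at a=-4, b=2: 120 on one side, 72 on the other.
eval_a: tmp becomes -8; next acc becomes 8; next acc becomes 20; next final value 120
eval_b: tmp becomes -8; next acc becomes 4; next tot becomes 4; next acc becomes 12; next final value 72
verdict: not equivalent; witness: a=-4, b=2


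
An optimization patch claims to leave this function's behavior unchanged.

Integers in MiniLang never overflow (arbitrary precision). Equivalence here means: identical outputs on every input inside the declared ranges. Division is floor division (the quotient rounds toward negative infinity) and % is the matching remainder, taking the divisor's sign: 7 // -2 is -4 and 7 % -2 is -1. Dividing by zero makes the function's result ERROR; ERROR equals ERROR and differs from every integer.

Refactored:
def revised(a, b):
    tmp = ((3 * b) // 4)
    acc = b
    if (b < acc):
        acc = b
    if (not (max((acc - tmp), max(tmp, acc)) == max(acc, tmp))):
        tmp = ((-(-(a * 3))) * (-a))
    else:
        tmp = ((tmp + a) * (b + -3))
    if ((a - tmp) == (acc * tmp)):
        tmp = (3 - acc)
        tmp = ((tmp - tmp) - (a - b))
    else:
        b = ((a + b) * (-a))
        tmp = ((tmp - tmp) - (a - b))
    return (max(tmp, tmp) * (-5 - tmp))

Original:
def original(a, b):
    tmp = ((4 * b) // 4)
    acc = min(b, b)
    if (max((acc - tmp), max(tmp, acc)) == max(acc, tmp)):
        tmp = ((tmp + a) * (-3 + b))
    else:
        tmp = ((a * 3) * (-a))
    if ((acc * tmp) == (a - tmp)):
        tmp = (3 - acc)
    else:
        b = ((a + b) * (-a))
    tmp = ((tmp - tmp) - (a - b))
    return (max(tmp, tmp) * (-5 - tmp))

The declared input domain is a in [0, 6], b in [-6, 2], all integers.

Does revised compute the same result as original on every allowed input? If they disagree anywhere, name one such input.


Consider the input a=0, b=1.
original: tmp = 1; acc = 1; (max((acc - tmp), max(tmp, acc)) == max(acc, tmp)) -> true; tmp = -2; ((acc * tmp) == (a - tmp)) -> false; b = 0; tmp = 0; return 0
revised: tmp = 0; acc = 1; (b < acc) -> false; (not (max((acc - tmp), max(tmp, acc)) == max(acc, tmp))) -> false; tmp = 0; ((a - tmp) == (acc * tmp)) -> true; tmp = 2; tmp = 1; return -6
0 != -6, so the rewrite changes behavior.
verdict: not equivalent; witness: a=0, b=1


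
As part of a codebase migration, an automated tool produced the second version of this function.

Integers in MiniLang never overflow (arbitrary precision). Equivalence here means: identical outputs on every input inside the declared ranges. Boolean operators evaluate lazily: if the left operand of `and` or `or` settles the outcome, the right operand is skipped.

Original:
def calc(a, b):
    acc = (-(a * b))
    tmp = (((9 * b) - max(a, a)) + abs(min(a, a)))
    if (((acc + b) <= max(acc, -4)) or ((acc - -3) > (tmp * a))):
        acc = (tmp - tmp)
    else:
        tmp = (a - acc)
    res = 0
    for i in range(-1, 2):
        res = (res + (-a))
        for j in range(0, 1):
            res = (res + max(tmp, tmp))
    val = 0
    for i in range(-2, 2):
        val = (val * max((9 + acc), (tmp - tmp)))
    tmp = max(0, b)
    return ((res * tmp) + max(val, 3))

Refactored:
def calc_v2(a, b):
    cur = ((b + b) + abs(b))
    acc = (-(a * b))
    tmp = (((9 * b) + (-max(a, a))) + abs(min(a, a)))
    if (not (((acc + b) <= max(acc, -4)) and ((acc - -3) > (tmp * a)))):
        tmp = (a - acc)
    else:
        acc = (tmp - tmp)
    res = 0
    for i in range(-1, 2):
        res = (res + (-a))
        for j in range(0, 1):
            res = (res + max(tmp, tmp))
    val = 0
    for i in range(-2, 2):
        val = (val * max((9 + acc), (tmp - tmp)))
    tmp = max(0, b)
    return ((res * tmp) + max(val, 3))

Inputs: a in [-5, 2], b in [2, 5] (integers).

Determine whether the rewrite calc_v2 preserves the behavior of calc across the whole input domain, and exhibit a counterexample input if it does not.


Not equivalent: a=-5, b=2 separates them (201 vs -57).
calc: acc := 10 | tmp := 28 | (((acc + b) <= max(acc, -4)) or ((acc - -3) > (tmp * a))): true | acc := 0 | res := 0 | iter i=-1: | res := 5 | iter j=0: | res := 33 | iter i=0: | res := 38 | iter j=0: | res := 66 | iter i=1: | res := 71 | iter j=0: | res := 99 | val := 0 | iter i=-2: | val := 0 | iter i=-1: | val := 0 | iter i=0: | val := 0 | iter i=1: | val := 0 | tmp := 2 | result 201
calc_v2: cur := 6 | acc := 10 | tmp := 28 | (not (((acc + b) <= max(acc, -4)) and ((acc - -3) > (tmp * a)))): true | tmp := -15 | res := 0 | iter i=-1: | res := 5 | iter j=0: | res := -10 | iter i=0: | res := -5 | iter j=0: | res := -20 | iter i=1: | res := -15 | iter j=0: | res := -30 | val := 0 | iter i=-2: | val := 0 | iter i=-1: | val := 0 | iter i=0: | val := 0 | iter i=1: | val := 0 | tmp := 2 | result -57
verdict: not equivalent; witness: a=-5, b=2


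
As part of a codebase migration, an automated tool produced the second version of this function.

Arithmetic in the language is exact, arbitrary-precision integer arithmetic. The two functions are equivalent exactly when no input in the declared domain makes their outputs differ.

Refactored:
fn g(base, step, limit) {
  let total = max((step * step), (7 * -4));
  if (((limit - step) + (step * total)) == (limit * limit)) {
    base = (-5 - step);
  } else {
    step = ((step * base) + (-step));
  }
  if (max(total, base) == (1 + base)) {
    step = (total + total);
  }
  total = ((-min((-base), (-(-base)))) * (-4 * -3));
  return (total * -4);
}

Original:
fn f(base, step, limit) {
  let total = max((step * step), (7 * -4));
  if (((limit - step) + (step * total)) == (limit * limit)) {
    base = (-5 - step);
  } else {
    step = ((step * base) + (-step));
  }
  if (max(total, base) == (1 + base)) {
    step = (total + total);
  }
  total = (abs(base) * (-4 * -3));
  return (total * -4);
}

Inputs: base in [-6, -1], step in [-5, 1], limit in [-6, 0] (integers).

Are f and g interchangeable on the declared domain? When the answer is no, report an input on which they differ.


This is a faithful refactor — min/max/abs usage differs, but the computed results match everywhere.
Spot check at base=-6, step=-3, limit=-2 — f: total becomes 9; next (((limit - step) + (step * total)) == (limit * limit)) evaluates to false; next step becomes 21; next (max(total, base) == (1 + base)) evaluates to false; next total becomes 72; next final value -288. g: total becomes 9; next (((limit - step) + (step * total)) == (limit * limit)) evaluates to false; next step becomes 21; next (max(total, base) == (1 + base)) evaluates to false; next total becomes 72; next final value -288. Both give -288.
Across all 294 domain points the two functions coincide.
verdict: equivalent
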